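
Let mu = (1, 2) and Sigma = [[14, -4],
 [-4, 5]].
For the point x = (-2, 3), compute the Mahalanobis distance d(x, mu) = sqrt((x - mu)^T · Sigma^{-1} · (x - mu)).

Step 1 — centre the observation: (x - mu) = (-3, 1).

Step 2 — invert Sigma. det(Sigma) = 14·5 - (-4)² = 54.
  Sigma^{-1} = (1/det) · [[d, -b], [-b, a]] = [[0.0926, 0.0741],
 [0.0741, 0.2593]].

Step 3 — form the quadratic (x - mu)^T · Sigma^{-1} · (x - mu):
  Sigma^{-1} · (x - mu) = (-0.2037, 0.037).
  (x - mu)^T · [Sigma^{-1} · (x - mu)] = (-3)·(-0.2037) + (1)·(0.037) = 0.6481.

Step 4 — take square root: d = √(0.6481) ≈ 0.8051.

d(x, mu) = √(0.6481) ≈ 0.8051


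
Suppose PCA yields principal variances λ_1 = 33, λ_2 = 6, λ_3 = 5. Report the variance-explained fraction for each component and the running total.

Step 1 — total variance = trace(Sigma) = Σ λ_i = 33 + 6 + 5 = 44.

Step 2 — fraction explained by component i = λ_i / Σ λ:
  PC1: 33/44 = 0.75
  PC2: 6/44 = 0.1364
  PC3: 5/44 = 0.1136

Step 3 — cumulative fraction after k components = (λ_1 + ... + λ_k) / Σ λ:
  k = 1: 33/44 = 0.75
  k = 2: (33 + 6)/44 = 39/44 = 0.8864
  k = 3: (33 + 6 + 5)/44 = 44/44 = 1

Summary (fraction, with percent):

explained: PC1 0.75 (75%), PC2 0.1364 (13.64%), PC3 0.1136 (11.36%);  cumulative: 0.75, 0.8864, 1


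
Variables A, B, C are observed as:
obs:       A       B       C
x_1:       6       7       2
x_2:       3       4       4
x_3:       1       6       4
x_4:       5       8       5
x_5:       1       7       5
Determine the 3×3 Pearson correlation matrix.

Step 1 — column means:
  mean(A) = (6 + 3 + 1 + 5 + 1) / 5 = 16/5 = 3.2
  mean(B) = (7 + 4 + 6 + 8 + 7) / 5 = 32/5 = 6.4
  mean(C) = (2 + 4 + 4 + 5 + 5) / 5 = 20/5 = 4

Step 2 — sample variances and covariances s[i,j] = (1/(n-1)) · Σ_k (x_{k,i} - mean_i) · (x_{k,j} - mean_j), with n-1 = 4:
  s[A,A] = ((2.8)·(2.8) + (-0.2)·(-0.2) + (-2.2)·(-2.2) + (1.8)·(1.8) + (-2.2)·(-2.2)) / 4 = 20.8/4 = 5.2
  s[A,B] = ((2.8)·(0.6) + (-0.2)·(-2.4) + (-2.2)·(-0.4) + (1.8)·(1.6) + (-2.2)·(0.6)) / 4 = 4.6/4 = 1.15
  s[A,C] = ((2.8)·(-2) + (-0.2)·(0) + (-2.2)·(0) + (1.8)·(1) + (-2.2)·(1)) / 4 = -6/4 = -1.5
  s[B,B] = ((0.6)·(0.6) + (-2.4)·(-2.4) + (-0.4)·(-0.4) + (1.6)·(1.6) + (0.6)·(0.6)) / 4 = 9.2/4 = 2.3
  s[B,C] = ((0.6)·(-2) + (-2.4)·(0) + (-0.4)·(0) + (1.6)·(1) + (0.6)·(1)) / 4 = 1/4 = 0.25
  s[C,C] = ((-2)·(-2) + (0)·(0) + (0)·(0) + (1)·(1) + (1)·(1)) / 4 = 6/4 = 1.5
  Sample standard deviations s_i = √(s[i,i]):
  s(A) = √(5.2) = 2.2804
  s(B) = √(2.3) = 1.5166
  s(C) = √(1.5) = 1.2247

Step 3 — r_{ij} = s_{ij} / (s_i · s_j):
  r[A,A] = 1 (diagonal).
  r[A,B] = 1.15 / (2.2804 · 1.5166) = 1.15 / 3.4583 = 0.3325
  r[A,C] = -1.5 / (2.2804 · 1.2247) = -1.5 / 2.7928 = -0.5371
  r[B,B] = 1 (diagonal).
  r[B,C] = 0.25 / (1.5166 · 1.2247) = 0.25 / 1.8574 = 0.1346
  r[C,C] = 1 (diagonal).

R is symmetric with unit diagonal. Assembling:

R = [[1, 0.3325, -0.5371],
 [0.3325, 1, 0.1346],
 [-0.5371, 0.1346, 1]]


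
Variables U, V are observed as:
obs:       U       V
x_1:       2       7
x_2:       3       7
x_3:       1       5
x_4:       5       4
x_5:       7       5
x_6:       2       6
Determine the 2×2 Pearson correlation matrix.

Step 1 — column means:
  mean(U) = (2 + 3 + 1 + 5 + 7 + 2) / 6 = 20/6 = 3.3333
  mean(V) = (7 + 7 + 5 + 4 + 5 + 6) / 6 = 34/6 = 5.6667

Step 2 — sample variances and covariances s[i,j] = (1/(n-1)) · Σ_k (x_{k,i} - mean_i) · (x_{k,j} - mean_j), with n-1 = 5:
  s[U,U] = ((-1.3333)·(-1.3333) + (-0.3333)·(-0.3333) + (-2.3333)·(-2.3333) + (1.6667)·(1.6667) + (3.6667)·(3.6667) + (-1.3333)·(-1.3333)) / 5 = 25.3333/5 = 5.0667
  s[U,V] = ((-1.3333)·(1.3333) + (-0.3333)·(1.3333) + (-2.3333)·(-0.6667) + (1.6667)·(-1.6667) + (3.6667)·(-0.6667) + (-1.3333)·(0.3333)) / 5 = -6.3333/5 = -1.2667
  s[V,V] = ((1.3333)·(1.3333) + (1.3333)·(1.3333) + (-0.6667)·(-0.6667) + (-1.6667)·(-1.6667) + (-0.6667)·(-0.6667) + (0.3333)·(0.3333)) / 5 = 7.3333/5 = 1.4667
  Sample standard deviations s_i = √(s[i,i]):
  s(U) = √(5.0667) = 2.2509
  s(V) = √(1.4667) = 1.2111

Step 3 — r_{ij} = s_{ij} / (s_i · s_j):
  r[U,U] = 1 (diagonal).
  r[U,V] = -1.2667 / (2.2509 · 1.2111) = -1.2667 / 2.726 = -0.4647
  r[V,V] = 1 (diagonal).

R is symmetric with unit diagonal. Assembling:

R = [[1, -0.4647],
 [-0.4647, 1]]


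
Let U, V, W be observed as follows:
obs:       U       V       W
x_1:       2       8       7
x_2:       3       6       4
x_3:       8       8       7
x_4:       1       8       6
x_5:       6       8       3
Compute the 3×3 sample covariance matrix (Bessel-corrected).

Step 1 — column means:
  mean(U) = (2 + 3 + 8 + 1 + 6) / 5 = 20/5 = 4
  mean(V) = (8 + 6 + 8 + 8 + 8) / 5 = 38/5 = 7.6
  mean(W) = (7 + 4 + 7 + 6 + 3) / 5 = 27/5 = 5.4

Step 2 — sample covariance S[i,j] = (1/(n-1)) · Σ_k (x_{k,i} - mean_i) · (x_{k,j} - mean_j), with n-1 = 4.
  S[U,U] = ((-2)·(-2) + (-1)·(-1) + (4)·(4) + (-3)·(-3) + (2)·(2)) / 4 = 34/4 = 8.5
  S[U,V] = ((-2)·(0.4) + (-1)·(-1.6) + (4)·(0.4) + (-3)·(0.4) + (2)·(0.4)) / 4 = 2/4 = 0.5
  S[U,W] = ((-2)·(1.6) + (-1)·(-1.4) + (4)·(1.6) + (-3)·(0.6) + (2)·(-2.4)) / 4 = -2/4 = -0.5
  S[V,V] = ((0.4)·(0.4) + (-1.6)·(-1.6) + (0.4)·(0.4) + (0.4)·(0.4) + (0.4)·(0.4)) / 4 = 3.2/4 = 0.8
  S[V,W] = ((0.4)·(1.6) + (-1.6)·(-1.4) + (0.4)·(1.6) + (0.4)·(0.6) + (0.4)·(-2.4)) / 4 = 2.8/4 = 0.7
  S[W,W] = ((1.6)·(1.6) + (-1.4)·(-1.4) + (1.6)·(1.6) + (0.6)·(0.6) + (-2.4)·(-2.4)) / 4 = 13.2/4 = 3.3

S is symmetric (S[j,i] = S[i,j]). Assembling:

S = [[8.5, 0.5, -0.5],
 [0.5, 0.8, 0.7],
 [-0.5, 0.7, 3.3]]


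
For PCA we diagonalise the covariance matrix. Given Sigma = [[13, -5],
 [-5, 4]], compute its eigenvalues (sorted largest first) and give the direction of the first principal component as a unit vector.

Step 1 — characteristic polynomial of 2×2 Sigma:
  det(Sigma - λI) = λ² - trace · λ + det = 0.
  trace = 13 + 4 = 17, det = 13·4 - (-5)² = 27.
Step 2 — discriminant:
  Δ = trace² - 4·det = 289 - 108 = 181.
Step 3 — eigenvalues:
  λ = (trace ± √Δ)/2 = (17 ± 13.4536)/2,
  λ_1 = 15.2268,  λ_2 = 1.7732.

Step 4 — unit eigenvector for λ_1: solve (Sigma - λ_1 I)v = 0. First row:
  (13 - 15.2268)·v_x + (-5)·v_y = 0, i.e. (-2.2268)·v_x + (-5)·v_y = 0,
  so v ∝ (b, λ_1 - a) = (-5, 2.2268); multiply by -1 so the first entry is positive: u = (5, -2.2268).
  ||u|| = √((5)² + (-2.2268)²) = √(29.9587) ≈ 5.4735,
  v_1 = u/||u|| ≈ (0.9135, -0.4068) (||v_1|| = 1).

λ_1 = 15.2268,  λ_2 = 1.7732;  v_1 ≈ (0.9135, -0.4068)


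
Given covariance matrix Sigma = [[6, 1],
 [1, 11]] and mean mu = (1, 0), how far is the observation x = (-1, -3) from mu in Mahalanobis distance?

Step 1 — centre the observation: (x - mu) = (-2, -3).

Step 2 — invert Sigma. det(Sigma) = 6·11 - (1)² = 65.
  Sigma^{-1} = (1/det) · [[d, -b], [-b, a]] = [[0.1692, -0.0154],
 [-0.0154, 0.0923]].

Step 3 — form the quadratic (x - mu)^T · Sigma^{-1} · (x - mu):
  Sigma^{-1} · (x - mu) = (-0.2923, -0.2462).
  (x - mu)^T · [Sigma^{-1} · (x - mu)] = (-2)·(-0.2923) + (-3)·(-0.2462) = 1.3231.

Step 4 — take square root: d = √(1.3231) ≈ 1.1503.

d(x, mu) = √(1.3231) ≈ 1.1503


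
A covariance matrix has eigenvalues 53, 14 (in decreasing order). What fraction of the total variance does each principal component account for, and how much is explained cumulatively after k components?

Step 1 — total variance = trace(Sigma) = Σ λ_i = 53 + 14 = 67.

Step 2 — fraction explained by component i = λ_i / Σ λ:
  PC1: 53/67 = 0.791
  PC2: 14/67 = 0.209

Step 3 — cumulative fraction after k components = (λ_1 + ... + λ_k) / Σ λ:
  k = 1: 53/67 = 0.791
  k = 2: (53 + 14)/67 = 67/67 = 1

Summary (fraction, with percent):

explained: PC1 0.791 (79.1%), PC2 0.209 (20.9%);  cumulative: 0.791, 1


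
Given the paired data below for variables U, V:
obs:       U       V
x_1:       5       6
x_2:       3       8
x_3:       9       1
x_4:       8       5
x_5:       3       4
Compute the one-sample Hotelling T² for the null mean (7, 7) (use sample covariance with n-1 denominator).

Step 1 — sample mean vector:
  mean(U) = (5 + 3 + 9 + 8 + 3) / 5 = 28/5 = 5.6
  mean(V) = (6 + 8 + 1 + 5 + 4) / 5 = 24/5 = 4.8
  x̄ = (5.6, 4.8),  deviation x̄ - mu_0 = (5.6, 4.8) - (7, 7) = (-1.4, -2.2).

Step 2 — sample covariance matrix, S[i,j] = (1/(n-1)) · Σ_k (x_{k,i} - mean_i) · (x_{k,j} - mean_j), divisor n-1 = 4:
  S[U,U] = ((-0.6)·(-0.6) + (-2.6)·(-2.6) + (3.4)·(3.4) + (2.4)·(2.4) + (-2.6)·(-2.6)) / 4 = 31.2/4 = 7.8
  S[U,V] = ((-0.6)·(1.2) + (-2.6)·(3.2) + (3.4)·(-3.8) + (2.4)·(0.2) + (-2.6)·(-0.8)) / 4 = -19.4/4 = -4.85
  S[V,V] = ((1.2)·(1.2) + (3.2)·(3.2) + (-3.8)·(-3.8) + (0.2)·(0.2) + (-0.8)·(-0.8)) / 4 = 26.8/4 = 6.7
  S = [[7.8, -4.85],
 [-4.85, 6.7]].

Step 3 — invert S. det(S) = 7.8·6.7 - (-4.85)² = 28.7375.
  S^{-1} = (1/det) · [[d, -b], [-b, a]] = [[0.2331, 0.1688],
 [0.1688, 0.2714]].

Step 4 — quadratic form (x̄ - mu_0)^T · S^{-1} · (x̄ - mu_0):
  S^{-1} · (x̄ - mu_0) = (-0.6977, -0.8334),
  (x̄ - mu_0)^T · [...] = (-1.4)·(-0.6977) + (-2.2)·(-0.8334) = 2.8103.

Step 5 — scale by n: T² = 5 · 2.8103 = 14.0513.

T² ≈ 14.0513


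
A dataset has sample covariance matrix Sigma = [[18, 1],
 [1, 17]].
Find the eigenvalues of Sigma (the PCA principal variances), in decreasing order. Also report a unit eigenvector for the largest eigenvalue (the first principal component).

Step 1 — characteristic polynomial of 2×2 Sigma:
  det(Sigma - λI) = λ² - trace · λ + det = 0.
  trace = 18 + 17 = 35, det = 18·17 - (1)² = 305.
Step 2 — discriminant:
  Δ = trace² - 4·det = 1225 - 1220 = 5.
Step 3 — eigenvalues:
  λ = (trace ± √Δ)/2 = (35 ± 2.2361)/2,
  λ_1 = 18.618,  λ_2 = 16.382.

Step 4 — unit eigenvector for λ_1: solve (Sigma - λ_1 I)v = 0. First row:
  (18 - 18.618)·v_x + (1)·v_y = 0, i.e. (-0.618)·v_x + (1)·v_y = 0,
  so v ∝ (b, λ_1 - a) = (1, 0.618) = u.
  ||u|| = √((1)² + (0.618)²) = √(1.382) ≈ 1.1756,
  v_1 = u/||u|| ≈ (0.8507, 0.5257) (||v_1|| = 1).

λ_1 = 18.618,  λ_2 = 16.382;  v_1 ≈ (0.8507, 0.5257)


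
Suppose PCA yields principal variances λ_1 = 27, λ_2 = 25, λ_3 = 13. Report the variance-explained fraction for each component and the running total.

Step 1 — total variance = trace(Sigma) = Σ λ_i = 27 + 25 + 13 = 65.

Step 2 — fraction explained by component i = λ_i / Σ λ:
  PC1: 27/65 = 0.4154
  PC2: 25/65 = 0.3846
  PC3: 13/65 = 0.2

Step 3 — cumulative fraction after k components = (λ_1 + ... + λ_k) / Σ λ:
  k = 1: 27/65 = 0.4154
  k = 2: (27 + 25)/65 = 52/65 = 0.8
  k = 3: (27 + 25 + 13)/65 = 65/65 = 1

Summary (fraction, with percent):

explained: PC1 0.4154 (41.54%), PC2 0.3846 (38.46%), PC3 0.2 (20%);  cumulative: 0.4154, 0.8, 1


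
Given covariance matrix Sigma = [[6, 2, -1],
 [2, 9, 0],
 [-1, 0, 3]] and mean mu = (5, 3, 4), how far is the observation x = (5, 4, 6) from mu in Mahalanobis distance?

Step 1 — centre the observation: (x - mu) = (0, 1, 2).

Step 2 — invert Sigma (cofactor / det for 3×3, or solve directly):
  Sigma^{-1} = [[0.1915, -0.0426, 0.0638],
 [-0.0426, 0.1206, -0.0142],
 [0.0638, -0.0142, 0.3546]].

Step 3 — form the quadratic (x - mu)^T · Sigma^{-1} · (x - mu):
  Sigma^{-1} · (x - mu) = (0.0851, 0.0922, 0.695).
  (x - mu)^T · [Sigma^{-1} · (x - mu)] = (0)·(0.0851) + (1)·(0.0922) + (2)·(0.695) = 1.4823.

Step 4 — take square root: d = √(1.4823) ≈ 1.2175.

d(x, mu) = √(1.4823) ≈ 1.2175


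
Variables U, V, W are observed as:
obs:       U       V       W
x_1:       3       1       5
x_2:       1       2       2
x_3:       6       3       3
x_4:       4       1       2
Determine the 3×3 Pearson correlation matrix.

Step 1 — column means:
  mean(U) = (3 + 1 + 6 + 4) / 4 = 14/4 = 3.5
  mean(V) = (1 + 2 + 3 + 1) / 4 = 7/4 = 1.75
  mean(W) = (5 + 2 + 3 + 2) / 4 = 12/4 = 3

Step 2 — sample variances and covariances s[i,j] = (1/(n-1)) · Σ_k (x_{k,i} - mean_i) · (x_{k,j} - mean_j), with n-1 = 3:
  s[U,U] = ((-0.5)·(-0.5) + (-2.5)·(-2.5) + (2.5)·(2.5) + (0.5)·(0.5)) / 3 = 13/3 = 4.3333
  s[U,V] = ((-0.5)·(-0.75) + (-2.5)·(0.25) + (2.5)·(1.25) + (0.5)·(-0.75)) / 3 = 2.5/3 = 0.8333
  s[U,W] = ((-0.5)·(2) + (-2.5)·(-1) + (2.5)·(0) + (0.5)·(-1)) / 3 = 1/3 = 0.3333
  s[V,V] = ((-0.75)·(-0.75) + (0.25)·(0.25) + (1.25)·(1.25) + (-0.75)·(-0.75)) / 3 = 2.75/3 = 0.9167
  s[V,W] = ((-0.75)·(2) + (0.25)·(-1) + (1.25)·(0) + (-0.75)·(-1)) / 3 = -1/3 = -0.3333
  s[W,W] = ((2)·(2) + (-1)·(-1) + (0)·(0) + (-1)·(-1)) / 3 = 6/3 = 2
  Sample standard deviations s_i = √(s[i,i]):
  s(U) = √(4.3333) = 2.0817
  s(V) = √(0.9167) = 0.9574
  s(W) = √(2) = 1.4142

Step 3 — r_{ij} = s_{ij} / (s_i · s_j):
  r[U,U] = 1 (diagonal).
  r[U,V] = 0.8333 / (2.0817 · 0.9574) = 0.8333 / 1.993 = 0.4181
  r[U,W] = 0.3333 / (2.0817 · 1.4142) = 0.3333 / 2.9439 = 0.1132
  r[V,V] = 1 (diagonal).
  r[V,W] = -0.3333 / (0.9574 · 1.4142) = -0.3333 / 1.354 = -0.2462
  r[W,W] = 1 (diagonal).

R is symmetric with unit diagonal. Assembling:

R = [[1, 0.4181, 0.1132],
 [0.4181, 1, -0.2462],
 [0.1132, -0.2462, 1]]


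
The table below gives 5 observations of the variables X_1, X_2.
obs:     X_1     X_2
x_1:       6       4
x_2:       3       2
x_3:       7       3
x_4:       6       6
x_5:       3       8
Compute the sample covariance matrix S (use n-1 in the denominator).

Step 1 — column means:
  mean(X_1) = (6 + 3 + 7 + 6 + 3) / 5 = 25/5 = 5
  mean(X_2) = (4 + 2 + 3 + 6 + 8) / 5 = 23/5 = 4.6

Step 2 — sample covariance S[i,j] = (1/(n-1)) · Σ_k (x_{k,i} - mean_i) · (x_{k,j} - mean_j), with n-1 = 4.
  S[X_1,X_1] = ((1)·(1) + (-2)·(-2) + (2)·(2) + (1)·(1) + (-2)·(-2)) / 4 = 14/4 = 3.5
  S[X_1,X_2] = ((1)·(-0.6) + (-2)·(-2.6) + (2)·(-1.6) + (1)·(1.4) + (-2)·(3.4)) / 4 = -4/4 = -1
  S[X_2,X_2] = ((-0.6)·(-0.6) + (-2.6)·(-2.6) + (-1.6)·(-1.6) + (1.4)·(1.4) + (3.4)·(3.4)) / 4 = 23.2/4 = 5.8

S is symmetric (S[j,i] = S[i,j]). Assembling:

S = [[3.5, -1],
 [-1, 5.8]]


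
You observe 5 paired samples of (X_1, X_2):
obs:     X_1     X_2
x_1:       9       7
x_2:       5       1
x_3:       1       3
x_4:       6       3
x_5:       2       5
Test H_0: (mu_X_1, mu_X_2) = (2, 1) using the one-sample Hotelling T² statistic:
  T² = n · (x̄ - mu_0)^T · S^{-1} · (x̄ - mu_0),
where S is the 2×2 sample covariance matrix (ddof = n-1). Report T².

Step 1 — sample mean vector:
  mean(X_1) = (9 + 5 + 1 + 6 + 2) / 5 = 23/5 = 4.6
  mean(X_2) = (7 + 1 + 3 + 3 + 5) / 5 = 19/5 = 3.8
  x̄ = (4.6, 3.8),  deviation x̄ - mu_0 = (4.6, 3.8) - (2, 1) = (2.6, 2.8).

Step 2 — sample covariance matrix, S[i,j] = (1/(n-1)) · Σ_k (x_{k,i} - mean_i) · (x_{k,j} - mean_j), divisor n-1 = 4:
  S[X_1,X_1] = ((4.4)·(4.4) + (0.4)·(0.4) + (-3.6)·(-3.6) + (1.4)·(1.4) + (-2.6)·(-2.6)) / 4 = 41.2/4 = 10.3
  S[X_1,X_2] = ((4.4)·(3.2) + (0.4)·(-2.8) + (-3.6)·(-0.8) + (1.4)·(-0.8) + (-2.6)·(1.2)) / 4 = 11.6/4 = 2.9
  S[X_2,X_2] = ((3.2)·(3.2) + (-2.8)·(-2.8) + (-0.8)·(-0.8) + (-0.8)·(-0.8) + (1.2)·(1.2)) / 4 = 20.8/4 = 5.2
  S = [[10.3, 2.9],
 [2.9, 5.2]].

Step 3 — invert S. det(S) = 10.3·5.2 - (2.9)² = 45.15.
  S^{-1} = (1/det) · [[d, -b], [-b, a]] = [[0.1152, -0.0642],
 [-0.0642, 0.2281]].

Step 4 — quadratic form (x̄ - mu_0)^T · S^{-1} · (x̄ - mu_0):
  S^{-1} · (x̄ - mu_0) = (0.1196, 0.4718),
  (x̄ - mu_0)^T · [...] = (2.6)·(0.1196) + (2.8)·(0.4718) = 1.6319.

Step 5 — scale by n: T² = 5 · 1.6319 = 8.1595.

T² ≈ 8.1595


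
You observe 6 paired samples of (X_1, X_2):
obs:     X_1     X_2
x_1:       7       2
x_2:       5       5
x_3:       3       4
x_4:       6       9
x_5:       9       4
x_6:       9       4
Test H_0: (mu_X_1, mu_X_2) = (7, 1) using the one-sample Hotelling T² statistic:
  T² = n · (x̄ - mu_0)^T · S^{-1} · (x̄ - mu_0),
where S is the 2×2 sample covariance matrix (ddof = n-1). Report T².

Step 1 — sample mean vector:
  mean(X_1) = (7 + 5 + 3 + 6 + 9 + 9) / 6 = 39/6 = 6.5
  mean(X_2) = (2 + 5 + 4 + 9 + 4 + 4) / 6 = 28/6 = 4.6667
  x̄ = (6.5, 4.6667),  deviation x̄ - mu_0 = (6.5, 4.6667) - (7, 1) = (-0.5, 3.6667).

Step 2 — sample covariance matrix, S[i,j] = (1/(n-1)) · Σ_k (x_{k,i} - mean_i) · (x_{k,j} - mean_j), divisor n-1 = 5:
  S[X_1,X_1] = ((0.5)·(0.5) + (-1.5)·(-1.5) + (-3.5)·(-3.5) + (-0.5)·(-0.5) + (2.5)·(2.5) + (2.5)·(2.5)) / 5 = 27.5/5 = 5.5
  S[X_1,X_2] = ((0.5)·(-2.6667) + (-1.5)·(0.3333) + (-3.5)·(-0.6667) + (-0.5)·(4.3333) + (2.5)·(-0.6667) + (2.5)·(-0.6667)) / 5 = -5/5 = -1
  S[X_2,X_2] = ((-2.6667)·(-2.6667) + (0.3333)·(0.3333) + (-0.6667)·(-0.6667) + (4.3333)·(4.3333) + (-0.6667)·(-0.6667) + (-0.6667)·(-0.6667)) / 5 = 27.3333/5 = 5.4667
  S = [[5.5, -1],
 [-1, 5.4667]].

Step 3 — invert S. det(S) = 5.5·5.4667 - (-1)² = 29.0667.
  S^{-1} = (1/det) · [[d, -b], [-b, a]] = [[0.1881, 0.0344],
 [0.0344, 0.1892]].

Step 4 — quadratic form (x̄ - mu_0)^T · S^{-1} · (x̄ - mu_0):
  S^{-1} · (x̄ - mu_0) = (0.0321, 0.6766),
  (x̄ - mu_0)^T · [...] = (-0.5)·(0.0321) + (3.6667)·(0.6766) = 2.4648.

Step 5 — scale by n: T² = 6 · 2.4648 = 14.789.

T² ≈ 14.789


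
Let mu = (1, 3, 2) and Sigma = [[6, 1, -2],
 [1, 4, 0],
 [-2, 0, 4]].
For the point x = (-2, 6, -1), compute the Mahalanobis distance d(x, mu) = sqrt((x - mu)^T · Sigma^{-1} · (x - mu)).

Step 1 — centre the observation: (x - mu) = (-3, 3, -3).

Step 2 — invert Sigma (cofactor / det for 3×3, or solve directly):
  Sigma^{-1} = [[0.2105, -0.0526, 0.1053],
 [-0.0526, 0.2632, -0.0263],
 [0.1053, -0.0263, 0.3026]].

Step 3 — form the quadratic (x - mu)^T · Sigma^{-1} · (x - mu):
  Sigma^{-1} · (x - mu) = (-1.1053, 1.0263, -1.3026).
  (x - mu)^T · [Sigma^{-1} · (x - mu)] = (-3)·(-1.1053) + (3)·(1.0263) + (-3)·(-1.3026) = 10.3026.

Step 4 — take square root: d = √(10.3026) ≈ 3.2098.

d(x, mu) = √(10.3026) ≈ 3.2098


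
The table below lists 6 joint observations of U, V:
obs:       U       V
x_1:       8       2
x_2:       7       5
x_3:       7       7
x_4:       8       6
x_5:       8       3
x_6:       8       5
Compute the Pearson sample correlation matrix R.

Step 1 — column means:
  mean(U) = (8 + 7 + 7 + 8 + 8 + 8) / 6 = 46/6 = 7.6667
  mean(V) = (2 + 5 + 7 + 6 + 3 + 5) / 6 = 28/6 = 4.6667

Step 2 — sample variances and covariances s[i,j] = (1/(n-1)) · Σ_k (x_{k,i} - mean_i) · (x_{k,j} - mean_j), with n-1 = 5:
  s[U,U] = ((0.3333)·(0.3333) + (-0.6667)·(-0.6667) + (-0.6667)·(-0.6667) + (0.3333)·(0.3333) + (0.3333)·(0.3333) + (0.3333)·(0.3333)) / 5 = 1.3333/5 = 0.2667
  s[U,V] = ((0.3333)·(-2.6667) + (-0.6667)·(0.3333) + (-0.6667)·(2.3333) + (0.3333)·(1.3333) + (0.3333)·(-1.6667) + (0.3333)·(0.3333)) / 5 = -2.6667/5 = -0.5333
  s[V,V] = ((-2.6667)·(-2.6667) + (0.3333)·(0.3333) + (2.3333)·(2.3333) + (1.3333)·(1.3333) + (-1.6667)·(-1.6667) + (0.3333)·(0.3333)) / 5 = 17.3333/5 = 3.4667
  Sample standard deviations s_i = √(s[i,i]):
  s(U) = √(0.2667) = 0.5164
  s(V) = √(3.4667) = 1.8619

Step 3 — r_{ij} = s_{ij} / (s_i · s_j):
  r[U,U] = 1 (diagonal).
  r[U,V] = -0.5333 / (0.5164 · 1.8619) = -0.5333 / 0.9615 = -0.5547
  r[V,V] = 1 (diagonal).

R is symmetric with unit diagonal. Assembling:

R = [[1, -0.5547],
 [-0.5547, 1]]


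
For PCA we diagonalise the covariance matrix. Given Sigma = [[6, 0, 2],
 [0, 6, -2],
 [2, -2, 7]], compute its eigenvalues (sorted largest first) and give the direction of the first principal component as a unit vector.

Step 1 — characteristic polynomial p(λ) = det(λI - Sigma) = λ³ - tr·λ² + c_1·λ - det, where tr = trace, c_1 = sum of the principal 2×2 minors, det = det(Sigma):
  tr = 6 + 6 + 7 = 19,
  c_1 = (6·6 - (0)²) + (6·7 - (2)²) + (6·7 - (-2)²) = 36 + 38 + 38 = 112,
  det = 6·(6·7 - (-2)²) - (0)·((0)·7 - (-2)·(2)) + (2)·((0)·(-2) - 6·(2)) = 6·(38) - (0)·(4) + (2)·(-12) = 204.
  So p(λ) = λ³ - 19λ² + 112λ - 204.
Step 2 — look for an integer root (rational root theorem: any rational root is an integer divisor of 204). Testing λ = 6:
  p(6) = 216 - 684 + 672 - 204 = 0  ✓
  Dividing out (λ - 6): p(λ) = (λ - 6)(λ² - 13λ + 34).
Step 3 — remaining eigenvalues from the quadratic λ² - 13λ + 34 = 0:
  Δ = 13² - 4·34 = 169 - 136 = 33,  λ = (13 ± √33)/2 = (13 ± 5.7446)/2 ≈ 9.3723 or 3.6277.
  Sorted: λ_1 = 9.3723,  λ_2 = 6,  λ_3 = 3.6277  (check: sum = 19 = tr ✓).

Step 4 — unit eigenvector for λ_1 ≈ 9.3723: v spans the null space of (Sigma - λ_1 I), whose rows are
  r_1 = (-3.3723, 0, 2),  r_2 = (0, -3.3723, -2),  r_3 = (2, -2, -2.3723).
  v is orthogonal to every row, so take v ∝ r_1 × r_2 = ((0)·(-2) - (2)·(-3.3723), (2)·(0) - (-3.3723)·(-2), (-3.3723)·(-3.3723) - (0)·(0)) ≈ (6.7446, -6.7446, 11.3723).
  Let u = (6.7446, -6.7446, 11.3723).
  ||u|| = √((6.7446)² + (-6.7446)² + (11.3723)²) = √(220.307) ≈ 14.8427,  v_1 = u/||u|| ≈ (0.4544, -0.4544, 0.7662) (||v_1|| = 1).

λ_1 = 9.3723,  λ_2 = 6,  λ_3 = 3.6277;  v_1 ≈ (0.4544, -0.4544, 0.7662)


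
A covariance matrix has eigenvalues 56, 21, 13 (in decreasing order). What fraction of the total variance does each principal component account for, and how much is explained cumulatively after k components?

Step 1 — total variance = trace(Sigma) = Σ λ_i = 56 + 21 + 13 = 90.

Step 2 — fraction explained by component i = λ_i / Σ λ:
  PC1: 56/90 = 0.6222
  PC2: 21/90 = 0.2333
  PC3: 13/90 = 0.1444

Step 3 — cumulative fraction after k components = (λ_1 + ... + λ_k) / Σ λ:
  k = 1: 56/90 = 0.6222
  k = 2: (56 + 21)/90 = 77/90 = 0.8556
  k = 3: (56 + 21 + 13)/90 = 90/90 = 1

Summary (fraction, with percent):

explained: PC1 0.6222 (62.22%), PC2 0.2333 (23.33%), PC3 0.1444 (14.44%);  cumulative: 0.6222, 0.8556, 1


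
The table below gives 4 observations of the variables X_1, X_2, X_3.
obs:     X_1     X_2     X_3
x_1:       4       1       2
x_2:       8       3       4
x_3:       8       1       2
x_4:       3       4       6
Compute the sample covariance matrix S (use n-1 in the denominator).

Step 1 — column means:
  mean(X_1) = (4 + 8 + 8 + 3) / 4 = 23/4 = 5.75
  mean(X_2) = (1 + 3 + 1 + 4) / 4 = 9/4 = 2.25
  mean(X_3) = (2 + 4 + 2 + 6) / 4 = 14/4 = 3.5

Step 2 — sample covariance S[i,j] = (1/(n-1)) · Σ_k (x_{k,i} - mean_i) · (x_{k,j} - mean_j), with n-1 = 3.
  S[X_1,X_1] = ((-1.75)·(-1.75) + (2.25)·(2.25) + (2.25)·(2.25) + (-2.75)·(-2.75)) / 3 = 20.75/3 = 6.9167
  S[X_1,X_2] = ((-1.75)·(-1.25) + (2.25)·(0.75) + (2.25)·(-1.25) + (-2.75)·(1.75)) / 3 = -3.75/3 = -1.25
  S[X_1,X_3] = ((-1.75)·(-1.5) + (2.25)·(0.5) + (2.25)·(-1.5) + (-2.75)·(2.5)) / 3 = -6.5/3 = -2.1667
  S[X_2,X_2] = ((-1.25)·(-1.25) + (0.75)·(0.75) + (-1.25)·(-1.25) + (1.75)·(1.75)) / 3 = 6.75/3 = 2.25
  S[X_2,X_3] = ((-1.25)·(-1.5) + (0.75)·(0.5) + (-1.25)·(-1.5) + (1.75)·(2.5)) / 3 = 8.5/3 = 2.8333
  S[X_3,X_3] = ((-1.5)·(-1.5) + (0.5)·(0.5) + (-1.5)·(-1.5) + (2.5)·(2.5)) / 3 = 11/3 = 3.6667

S is symmetric (S[j,i] = S[i,j]). Assembling:

S = [[6.9167, -1.25, -2.1667],
 [-1.25, 2.25, 2.8333],
 [-2.1667, 2.8333, 3.6667]]


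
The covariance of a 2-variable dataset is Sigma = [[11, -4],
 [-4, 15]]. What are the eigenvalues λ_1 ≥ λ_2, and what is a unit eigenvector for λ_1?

Step 1 — characteristic polynomial of 2×2 Sigma:
  det(Sigma - λI) = λ² - trace · λ + det = 0.
  trace = 11 + 15 = 26, det = 11·15 - (-4)² = 149.
Step 2 — discriminant:
  Δ = trace² - 4·det = 676 - 596 = 80.
Step 3 — eigenvalues:
  λ = (trace ± √Δ)/2 = (26 ± 8.9443)/2,
  λ_1 = 17.4721,  λ_2 = 8.5279.

Step 4 — unit eigenvector for λ_1: solve (Sigma - λ_1 I)v = 0. First row:
  (11 - 17.4721)·v_x + (-4)·v_y = 0, i.e. (-6.4721)·v_x + (-4)·v_y = 0,
  so v ∝ (b, λ_1 - a) = (-4, 6.4721); multiply by -1 so the first entry is positive: u = (4, -6.4721).
  ||u|| = √((4)² + (-6.4721)²) = √(57.8885) ≈ 7.6085,
  v_1 = u/||u|| ≈ (0.5257, -0.8507) (||v_1|| = 1).

λ_1 = 17.4721,  λ_2 = 8.5279;  v_1 ≈ (0.5257, -0.8507)


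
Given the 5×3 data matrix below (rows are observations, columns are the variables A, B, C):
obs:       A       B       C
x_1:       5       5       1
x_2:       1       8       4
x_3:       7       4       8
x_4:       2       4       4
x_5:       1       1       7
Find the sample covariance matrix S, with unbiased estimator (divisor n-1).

Step 1 — column means:
  mean(A) = (5 + 1 + 7 + 2 + 1) / 5 = 16/5 = 3.2
  mean(B) = (5 + 8 + 4 + 4 + 1) / 5 = 22/5 = 4.4
  mean(C) = (1 + 4 + 8 + 4 + 7) / 5 = 24/5 = 4.8

Step 2 — sample covariance S[i,j] = (1/(n-1)) · Σ_k (x_{k,i} - mean_i) · (x_{k,j} - mean_j), with n-1 = 4.
  S[A,A] = ((1.8)·(1.8) + (-2.2)·(-2.2) + (3.8)·(3.8) + (-1.2)·(-1.2) + (-2.2)·(-2.2)) / 4 = 28.8/4 = 7.2
  S[A,B] = ((1.8)·(0.6) + (-2.2)·(3.6) + (3.8)·(-0.4) + (-1.2)·(-0.4) + (-2.2)·(-3.4)) / 4 = -0.4/4 = -0.1
  S[A,C] = ((1.8)·(-3.8) + (-2.2)·(-0.8) + (3.8)·(3.2) + (-1.2)·(-0.8) + (-2.2)·(2.2)) / 4 = 3.2/4 = 0.8
  S[B,B] = ((0.6)·(0.6) + (3.6)·(3.6) + (-0.4)·(-0.4) + (-0.4)·(-0.4) + (-3.4)·(-3.4)) / 4 = 25.2/4 = 6.3
  S[B,C] = ((0.6)·(-3.8) + (3.6)·(-0.8) + (-0.4)·(3.2) + (-0.4)·(-0.8) + (-3.4)·(2.2)) / 4 = -13.6/4 = -3.4
  S[C,C] = ((-3.8)·(-3.8) + (-0.8)·(-0.8) + (3.2)·(3.2) + (-0.8)·(-0.8) + (2.2)·(2.2)) / 4 = 30.8/4 = 7.7

S is symmetric (S[j,i] = S[i,j]). Assembling:

S = [[7.2, -0.1, 0.8],
 [-0.1, 6.3, -3.4],
 [0.8, -3.4, 7.7]]


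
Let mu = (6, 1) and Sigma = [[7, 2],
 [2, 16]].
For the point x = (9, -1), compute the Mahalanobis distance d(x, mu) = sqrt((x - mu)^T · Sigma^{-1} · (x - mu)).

Step 1 — centre the observation: (x - mu) = (3, -2).

Step 2 — invert Sigma. det(Sigma) = 7·16 - (2)² = 108.
  Sigma^{-1} = (1/det) · [[d, -b], [-b, a]] = [[0.1481, -0.0185],
 [-0.0185, 0.0648]].

Step 3 — form the quadratic (x - mu)^T · Sigma^{-1} · (x - mu):
  Sigma^{-1} · (x - mu) = (0.4815, -0.1852).
  (x - mu)^T · [Sigma^{-1} · (x - mu)] = (3)·(0.4815) + (-2)·(-0.1852) = 1.8148.

Step 4 — take square root: d = √(1.8148) ≈ 1.3472.

d(x, mu) = √(1.8148) ≈ 1.3472


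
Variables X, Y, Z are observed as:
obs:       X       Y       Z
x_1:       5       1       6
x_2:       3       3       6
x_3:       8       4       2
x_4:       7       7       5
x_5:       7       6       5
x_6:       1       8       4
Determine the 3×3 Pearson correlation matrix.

Step 1 — column means:
  mean(X) = (5 + 3 + 8 + 7 + 7 + 1) / 6 = 31/6 = 5.1667
  mean(Y) = (1 + 3 + 4 + 7 + 6 + 8) / 6 = 29/6 = 4.8333
  mean(Z) = (6 + 6 + 2 + 5 + 5 + 4) / 6 = 28/6 = 4.6667

Step 2 — sample variances and covariances s[i,j] = (1/(n-1)) · Σ_k (x_{k,i} - mean_i) · (x_{k,j} - mean_j), with n-1 = 5:
  s[X,X] = ((-0.1667)·(-0.1667) + (-2.1667)·(-2.1667) + (2.8333)·(2.8333) + (1.8333)·(1.8333) + (1.8333)·(1.8333) + (-4.1667)·(-4.1667)) / 5 = 36.8333/5 = 7.3667
  s[X,Y] = ((-0.1667)·(-3.8333) + (-2.1667)·(-1.8333) + (2.8333)·(-0.8333) + (1.8333)·(2.1667) + (1.8333)·(1.1667) + (-4.1667)·(3.1667)) / 5 = -4.8333/5 = -0.9667
  s[X,Z] = ((-0.1667)·(1.3333) + (-2.1667)·(1.3333) + (2.8333)·(-2.6667) + (1.8333)·(0.3333) + (1.8333)·(0.3333) + (-4.1667)·(-0.6667)) / 5 = -6.6667/5 = -1.3333
  s[Y,Y] = ((-3.8333)·(-3.8333) + (-1.8333)·(-1.8333) + (-0.8333)·(-0.8333) + (2.1667)·(2.1667) + (1.1667)·(1.1667) + (3.1667)·(3.1667)) / 5 = 34.8333/5 = 6.9667
  s[Y,Z] = ((-3.8333)·(1.3333) + (-1.8333)·(1.3333) + (-0.8333)·(-2.6667) + (2.1667)·(0.3333) + (1.1667)·(0.3333) + (3.1667)·(-0.6667)) / 5 = -6.3333/5 = -1.2667
  s[Z,Z] = ((1.3333)·(1.3333) + (1.3333)·(1.3333) + (-2.6667)·(-2.6667) + (0.3333)·(0.3333) + (0.3333)·(0.3333) + (-0.6667)·(-0.6667)) / 5 = 11.3333/5 = 2.2667
  Sample standard deviations s_i = √(s[i,i]):
  s(X) = √(7.3667) = 2.7142
  s(Y) = √(6.9667) = 2.6394
  s(Z) = √(2.2667) = 1.5055

Step 3 — r_{ij} = s_{ij} / (s_i · s_j):
  r[X,X] = 1 (diagonal).
  r[X,Y] = -0.9667 / (2.7142 · 2.6394) = -0.9667 / 7.1639 = -0.1349
  r[X,Z] = -1.3333 / (2.7142 · 1.5055) = -1.3333 / 4.0863 = -0.3263
  r[Y,Y] = 1 (diagonal).
  r[Y,Z] = -1.2667 / (2.6394 · 1.5055) = -1.2667 / 3.9738 = -0.3188
  r[Z,Z] = 1 (diagonal).

R is symmetric with unit diagonal. Assembling:

R = [[1, -0.1349, -0.3263],
 [-0.1349, 1, -0.3188],
 [-0.3263, -0.3188, 1]]


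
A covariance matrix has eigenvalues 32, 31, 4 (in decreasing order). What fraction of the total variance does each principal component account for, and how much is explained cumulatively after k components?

Step 1 — total variance = trace(Sigma) = Σ λ_i = 32 + 31 + 4 = 67.

Step 2 — fraction explained by component i = λ_i / Σ λ:
  PC1: 32/67 = 0.4776
  PC2: 31/67 = 0.4627
  PC3: 4/67 = 0.0597

Step 3 — cumulative fraction after k components = (λ_1 + ... + λ_k) / Σ λ:
  k = 1: 32/67 = 0.4776
  k = 2: (32 + 31)/67 = 63/67 = 0.9403
  k = 3: (32 + 31 + 4)/67 = 67/67 = 1

Summary (fraction, with percent):

explained: PC1 0.4776 (47.76%), PC2 0.4627 (46.27%), PC3 0.0597 (5.97%);  cumulative: 0.4776, 0.9403, 1


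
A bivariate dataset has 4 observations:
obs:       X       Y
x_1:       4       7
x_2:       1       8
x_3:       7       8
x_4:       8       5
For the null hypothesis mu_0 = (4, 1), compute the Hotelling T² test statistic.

Step 1 — sample mean vector:
  mean(X) = (4 + 1 + 7 + 8) / 4 = 20/4 = 5
  mean(Y) = (7 + 8 + 8 + 5) / 4 = 28/4 = 7
  x̄ = (5, 7),  deviation x̄ - mu_0 = (5, 7) - (4, 1) = (1, 6).

Step 2 — sample covariance matrix, S[i,j] = (1/(n-1)) · Σ_k (x_{k,i} - mean_i) · (x_{k,j} - mean_j), divisor n-1 = 3:
  S[X,X] = ((-1)·(-1) + (-4)·(-4) + (2)·(2) + (3)·(3)) / 3 = 30/3 = 10
  S[X,Y] = ((-1)·(0) + (-4)·(1) + (2)·(1) + (3)·(-2)) / 3 = -8/3 = -2.6667
  S[Y,Y] = ((0)·(0) + (1)·(1) + (1)·(1) + (-2)·(-2)) / 3 = 6/3 = 2
  S = [[10, -2.6667],
 [-2.6667, 2]].

Step 3 — invert S. det(S) = 10·2 - (-2.6667)² = 12.8889.
  S^{-1} = (1/det) · [[d, -b], [-b, a]] = [[0.1552, 0.2069],
 [0.2069, 0.7759]].

Step 4 — quadratic form (x̄ - mu_0)^T · S^{-1} · (x̄ - mu_0):
  S^{-1} · (x̄ - mu_0) = (1.3966, 4.8621),
  (x̄ - mu_0)^T · [...] = (1)·(1.3966) + (6)·(4.8621) = 30.569.

Step 5 — scale by n: T² = 4 · 30.569 = 122.2759.

T² ≈ 122.2759


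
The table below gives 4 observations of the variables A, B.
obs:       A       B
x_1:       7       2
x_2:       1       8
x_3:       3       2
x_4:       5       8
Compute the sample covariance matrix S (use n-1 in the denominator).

Step 1 — column means:
  mean(A) = (7 + 1 + 3 + 5) / 4 = 16/4 = 4
  mean(B) = (2 + 8 + 2 + 8) / 4 = 20/4 = 5

Step 2 — sample covariance S[i,j] = (1/(n-1)) · Σ_k (x_{k,i} - mean_i) · (x_{k,j} - mean_j), with n-1 = 3.
  S[A,A] = ((3)·(3) + (-3)·(-3) + (-1)·(-1) + (1)·(1)) / 3 = 20/3 = 6.6667
  S[A,B] = ((3)·(-3) + (-3)·(3) + (-1)·(-3) + (1)·(3)) / 3 = -12/3 = -4
  S[B,B] = ((-3)·(-3) + (3)·(3) + (-3)·(-3) + (3)·(3)) / 3 = 36/3 = 12

S is symmetric (S[j,i] = S[i,j]). Assembling:

S = [[6.6667, -4],
 [-4, 12]]


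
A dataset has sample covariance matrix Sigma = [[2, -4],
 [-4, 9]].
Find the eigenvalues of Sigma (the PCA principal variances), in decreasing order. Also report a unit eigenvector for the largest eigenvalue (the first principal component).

Step 1 — characteristic polynomial of 2×2 Sigma:
  det(Sigma - λI) = λ² - trace · λ + det = 0.
  trace = 2 + 9 = 11, det = 2·9 - (-4)² = 2.
Step 2 — discriminant:
  Δ = trace² - 4·det = 121 - 8 = 113.
Step 3 — eigenvalues:
  λ = (trace ± √Δ)/2 = (11 ± 10.6301)/2,
  λ_1 = 10.8151,  λ_2 = 0.1849.

Step 4 — unit eigenvector for λ_1: solve (Sigma - λ_1 I)v = 0. First row:
  (2 - 10.8151)·v_x + (-4)·v_y = 0, i.e. (-8.8151)·v_x + (-4)·v_y = 0,
  so v ∝ (b, λ_1 - a) = (-4, 8.8151); multiply by -1 so the first entry is positive: u = (4, -8.8151).
  ||u|| = √((4)² + (-8.8151)²) = √(93.7055) ≈ 9.6802,
  v_1 = u/||u|| ≈ (0.4132, -0.9106) (||v_1|| = 1).

λ_1 = 10.8151,  λ_2 = 0.1849;  v_1 ≈ (0.4132, -0.9106)


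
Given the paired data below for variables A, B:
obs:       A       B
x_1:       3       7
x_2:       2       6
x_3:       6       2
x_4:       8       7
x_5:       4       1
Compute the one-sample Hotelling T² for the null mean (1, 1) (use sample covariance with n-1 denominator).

Step 1 — sample mean vector:
  mean(A) = (3 + 2 + 6 + 8 + 4) / 5 = 23/5 = 4.6
  mean(B) = (7 + 6 + 2 + 7 + 1) / 5 = 23/5 = 4.6
  x̄ = (4.6, 4.6),  deviation x̄ - mu_0 = (4.6, 4.6) - (1, 1) = (3.6, 3.6).

Step 2 — sample covariance matrix, S[i,j] = (1/(n-1)) · Σ_k (x_{k,i} - mean_i) · (x_{k,j} - mean_j), divisor n-1 = 4:
  S[A,A] = ((-1.6)·(-1.6) + (-2.6)·(-2.6) + (1.4)·(1.4) + (3.4)·(3.4) + (-0.6)·(-0.6)) / 4 = 23.2/4 = 5.8
  S[A,B] = ((-1.6)·(2.4) + (-2.6)·(1.4) + (1.4)·(-2.6) + (3.4)·(2.4) + (-0.6)·(-3.6)) / 4 = -0.8/4 = -0.2
  S[B,B] = ((2.4)·(2.4) + (1.4)·(1.4) + (-2.6)·(-2.6) + (2.4)·(2.4) + (-3.6)·(-3.6)) / 4 = 33.2/4 = 8.3
  S = [[5.8, -0.2],
 [-0.2, 8.3]].

Step 3 — invert S. det(S) = 5.8·8.3 - (-0.2)² = 48.1.
  S^{-1} = (1/det) · [[d, -b], [-b, a]] = [[0.1726, 0.0042],
 [0.0042, 0.1206]].

Step 4 — quadratic form (x̄ - mu_0)^T · S^{-1} · (x̄ - mu_0):
  S^{-1} · (x̄ - mu_0) = (0.6362, 0.4491),
  (x̄ - mu_0)^T · [...] = (3.6)·(0.6362) + (3.6)·(0.4491) = 3.9069.

Step 5 — scale by n: T² = 5 · 3.9069 = 19.5343.

T² ≈ 19.5343


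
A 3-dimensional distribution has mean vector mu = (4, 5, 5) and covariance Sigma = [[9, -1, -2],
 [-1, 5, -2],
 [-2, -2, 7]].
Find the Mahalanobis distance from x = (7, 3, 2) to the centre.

Step 1 — centre the observation: (x - mu) = (3, -2, -3).

Step 2 — invert Sigma (cofactor / det for 3×3, or solve directly):
  Sigma^{-1} = [[0.127, 0.0451, 0.0492],
 [0.0451, 0.2418, 0.082],
 [0.0492, 0.082, 0.1803]].

Step 3 — form the quadratic (x - mu)^T · Sigma^{-1} · (x - mu):
  Sigma^{-1} · (x - mu) = (0.1434, -0.5943, -0.5574).
  (x - mu)^T · [Sigma^{-1} · (x - mu)] = (3)·(0.1434) + (-2)·(-0.5943) + (-3)·(-0.5574) = 3.291.

Step 4 — take square root: d = √(3.291) ≈ 1.8141.

d(x, mu) = √(3.291) ≈ 1.8141


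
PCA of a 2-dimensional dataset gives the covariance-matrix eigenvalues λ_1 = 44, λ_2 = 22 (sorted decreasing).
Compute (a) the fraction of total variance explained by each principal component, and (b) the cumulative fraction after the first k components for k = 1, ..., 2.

Step 1 — total variance = trace(Sigma) = Σ λ_i = 44 + 22 = 66.

Step 2 — fraction explained by component i = λ_i / Σ λ:
  PC1: 44/66 = 0.6667
  PC2: 22/66 = 0.3333

Step 3 — cumulative fraction after k components = (λ_1 + ... + λ_k) / Σ λ:
  k = 1: 44/66 = 0.6667
  k = 2: (44 + 22)/66 = 66/66 = 1

Summary (fraction, with percent):

explained: PC1 0.6667 (66.67%), PC2 0.3333 (33.33%);  cumulative: 0.6667, 1


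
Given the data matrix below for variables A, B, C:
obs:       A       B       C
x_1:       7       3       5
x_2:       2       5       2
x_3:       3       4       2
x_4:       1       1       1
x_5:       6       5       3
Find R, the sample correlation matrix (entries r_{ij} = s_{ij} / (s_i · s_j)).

Step 1 — column means:
  mean(A) = (7 + 2 + 3 + 1 + 6) / 5 = 19/5 = 3.8
  mean(B) = (3 + 5 + 4 + 1 + 5) / 5 = 18/5 = 3.6
  mean(C) = (5 + 2 + 2 + 1 + 3) / 5 = 13/5 = 2.6

Step 2 — sample variances and covariances s[i,j] = (1/(n-1)) · Σ_k (x_{k,i} - mean_i) · (x_{k,j} - mean_j), with n-1 = 4:
  s[A,A] = ((3.2)·(3.2) + (-1.8)·(-1.8) + (-0.8)·(-0.8) + (-2.8)·(-2.8) + (2.2)·(2.2)) / 4 = 26.8/4 = 6.7
  s[A,B] = ((3.2)·(-0.6) + (-1.8)·(1.4) + (-0.8)·(0.4) + (-2.8)·(-2.6) + (2.2)·(1.4)) / 4 = 5.6/4 = 1.4
  s[A,C] = ((3.2)·(2.4) + (-1.8)·(-0.6) + (-0.8)·(-0.6) + (-2.8)·(-1.6) + (2.2)·(0.4)) / 4 = 14.6/4 = 3.65
  s[B,B] = ((-0.6)·(-0.6) + (1.4)·(1.4) + (0.4)·(0.4) + (-2.6)·(-2.6) + (1.4)·(1.4)) / 4 = 11.2/4 = 2.8
  s[B,C] = ((-0.6)·(2.4) + (1.4)·(-0.6) + (0.4)·(-0.6) + (-2.6)·(-1.6) + (1.4)·(0.4)) / 4 = 2.2/4 = 0.55
  s[C,C] = ((2.4)·(2.4) + (-0.6)·(-0.6) + (-0.6)·(-0.6) + (-1.6)·(-1.6) + (0.4)·(0.4)) / 4 = 9.2/4 = 2.3
  Sample standard deviations s_i = √(s[i,i]):
  s(A) = √(6.7) = 2.5884
  s(B) = √(2.8) = 1.6733
  s(C) = √(2.3) = 1.5166

Step 3 — r_{ij} = s_{ij} / (s_i · s_j):
  r[A,A] = 1 (diagonal).
  r[A,B] = 1.4 / (2.5884 · 1.6733) = 1.4 / 4.3313 = 0.3232
  r[A,C] = 3.65 / (2.5884 · 1.5166) = 3.65 / 3.9256 = 0.9298
  r[B,B] = 1 (diagonal).
  r[B,C] = 0.55 / (1.6733 · 1.5166) = 0.55 / 2.5377 = 0.2167
  r[C,C] = 1 (diagonal).

R is symmetric with unit diagonal. Assembling:

R = [[1, 0.3232, 0.9298],
 [0.3232, 1, 0.2167],
 [0.9298, 0.2167, 1]]


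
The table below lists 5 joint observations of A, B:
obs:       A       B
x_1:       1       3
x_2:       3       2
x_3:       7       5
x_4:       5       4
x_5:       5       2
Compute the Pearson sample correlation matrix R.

Step 1 — column means:
  mean(A) = (1 + 3 + 7 + 5 + 5) / 5 = 21/5 = 4.2
  mean(B) = (3 + 2 + 5 + 4 + 2) / 5 = 16/5 = 3.2

Step 2 — sample variances and covariances s[i,j] = (1/(n-1)) · Σ_k (x_{k,i} - mean_i) · (x_{k,j} - mean_j), with n-1 = 4:
  s[A,A] = ((-3.2)·(-3.2) + (-1.2)·(-1.2) + (2.8)·(2.8) + (0.8)·(0.8) + (0.8)·(0.8)) / 4 = 20.8/4 = 5.2
  s[A,B] = ((-3.2)·(-0.2) + (-1.2)·(-1.2) + (2.8)·(1.8) + (0.8)·(0.8) + (0.8)·(-1.2)) / 4 = 6.8/4 = 1.7
  s[B,B] = ((-0.2)·(-0.2) + (-1.2)·(-1.2) + (1.8)·(1.8) + (0.8)·(0.8) + (-1.2)·(-1.2)) / 4 = 6.8/4 = 1.7
  Sample standard deviations s_i = √(s[i,i]):
  s(A) = √(5.2) = 2.2804
  s(B) = √(1.7) = 1.3038

Step 3 — r_{ij} = s_{ij} / (s_i · s_j):
  r[A,A] = 1 (diagonal).
  r[A,B] = 1.7 / (2.2804 · 1.3038) = 1.7 / 2.9732 = 0.5718
  r[B,B] = 1 (diagonal).

R is symmetric with unit diagonal. Assembling:

R = [[1, 0.5718],
 [0.5718, 1]]


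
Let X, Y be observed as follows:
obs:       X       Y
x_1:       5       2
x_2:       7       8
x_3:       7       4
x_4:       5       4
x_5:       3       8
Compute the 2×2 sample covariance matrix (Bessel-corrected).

Step 1 — column means:
  mean(X) = (5 + 7 + 7 + 5 + 3) / 5 = 27/5 = 5.4
  mean(Y) = (2 + 8 + 4 + 4 + 8) / 5 = 26/5 = 5.2

Step 2 — sample covariance S[i,j] = (1/(n-1)) · Σ_k (x_{k,i} - mean_i) · (x_{k,j} - mean_j), with n-1 = 4.
  S[X,X] = ((-0.4)·(-0.4) + (1.6)·(1.6) + (1.6)·(1.6) + (-0.4)·(-0.4) + (-2.4)·(-2.4)) / 4 = 11.2/4 = 2.8
  S[X,Y] = ((-0.4)·(-3.2) + (1.6)·(2.8) + (1.6)·(-1.2) + (-0.4)·(-1.2) + (-2.4)·(2.8)) / 4 = -2.4/4 = -0.6
  S[Y,Y] = ((-3.2)·(-3.2) + (2.8)·(2.8) + (-1.2)·(-1.2) + (-1.2)·(-1.2) + (2.8)·(2.8)) / 4 = 28.8/4 = 7.2

S is symmetric (S[j,i] = S[i,j]). Assembling:

S = [[2.8, -0.6],
 [-0.6, 7.2]]


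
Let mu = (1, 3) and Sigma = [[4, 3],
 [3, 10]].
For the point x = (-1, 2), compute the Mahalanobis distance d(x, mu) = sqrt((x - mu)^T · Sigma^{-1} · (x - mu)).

Step 1 — centre the observation: (x - mu) = (-2, -1).

Step 2 — invert Sigma. det(Sigma) = 4·10 - (3)² = 31.
  Sigma^{-1} = (1/det) · [[d, -b], [-b, a]] = [[0.3226, -0.0968],
 [-0.0968, 0.129]].

Step 3 — form the quadratic (x - mu)^T · Sigma^{-1} · (x - mu):
  Sigma^{-1} · (x - mu) = (-0.5484, 0.0645).
  (x - mu)^T · [Sigma^{-1} · (x - mu)] = (-2)·(-0.5484) + (-1)·(0.0645) = 1.0323.

Step 4 — take square root: d = √(1.0323) ≈ 1.016.

d(x, mu) = √(1.0323) ≈ 1.016


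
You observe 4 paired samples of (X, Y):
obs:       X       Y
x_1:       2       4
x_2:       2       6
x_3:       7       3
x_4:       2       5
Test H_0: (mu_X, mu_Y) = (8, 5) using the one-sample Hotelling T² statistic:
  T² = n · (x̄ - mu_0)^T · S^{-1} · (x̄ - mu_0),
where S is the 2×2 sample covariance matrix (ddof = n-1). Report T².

Step 1 — sample mean vector:
  mean(X) = (2 + 2 + 7 + 2) / 4 = 13/4 = 3.25
  mean(Y) = (4 + 6 + 3 + 5) / 4 = 18/4 = 4.5
  x̄ = (3.25, 4.5),  deviation x̄ - mu_0 = (3.25, 4.5) - (8, 5) = (-4.75, -0.5).

Step 2 — sample covariance matrix, S[i,j] = (1/(n-1)) · Σ_k (x_{k,i} - mean_i) · (x_{k,j} - mean_j), divisor n-1 = 3:
  S[X,X] = ((-1.25)·(-1.25) + (-1.25)·(-1.25) + (3.75)·(3.75) + (-1.25)·(-1.25)) / 3 = 18.75/3 = 6.25
  S[X,Y] = ((-1.25)·(-0.5) + (-1.25)·(1.5) + (3.75)·(-1.5) + (-1.25)·(0.5)) / 3 = -7.5/3 = -2.5
  S[Y,Y] = ((-0.5)·(-0.5) + (1.5)·(1.5) + (-1.5)·(-1.5) + (0.5)·(0.5)) / 3 = 5/3 = 1.6667
  S = [[6.25, -2.5],
 [-2.5, 1.6667]].

Step 3 — invert S. det(S) = 6.25·1.6667 - (-2.5)² = 4.1667.
  S^{-1} = (1/det) · [[d, -b], [-b, a]] = [[0.4, 0.6],
 [0.6, 1.5]].

Step 4 — quadratic form (x̄ - mu_0)^T · S^{-1} · (x̄ - mu_0):
  S^{-1} · (x̄ - mu_0) = (-2.2, -3.6),
  (x̄ - mu_0)^T · [...] = (-4.75)·(-2.2) + (-0.5)·(-3.6) = 12.25.

Step 5 — scale by n: T² = 4 · 12.25 = 49.

T² ≈ 49
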